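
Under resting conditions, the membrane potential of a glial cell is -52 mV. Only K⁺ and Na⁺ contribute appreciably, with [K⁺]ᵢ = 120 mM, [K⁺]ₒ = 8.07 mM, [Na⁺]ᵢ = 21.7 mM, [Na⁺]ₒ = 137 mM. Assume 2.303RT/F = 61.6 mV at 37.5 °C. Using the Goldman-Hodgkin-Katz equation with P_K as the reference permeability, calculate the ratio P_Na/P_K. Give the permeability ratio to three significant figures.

0.0680

Let α = P_Na/P_K. GHK: Vm = 61.6·log₁₀[(Kₒ + α·Naₒ)/(Kᵢ + α·Naᵢ)].
10^(Vm/61.6) = 10^(-52.0/61.6) = 0.14317
So 0.14317·(Kᵢ + α·Naᵢ) = Kₒ + α·Naₒ → α = (0.14317·120.0 − 8.07) / (137.0 − 0.14317·21.7)
α = (17.18 − 8.07) / (137.0 − 3.107) = 9.11/133.9 = 0.06804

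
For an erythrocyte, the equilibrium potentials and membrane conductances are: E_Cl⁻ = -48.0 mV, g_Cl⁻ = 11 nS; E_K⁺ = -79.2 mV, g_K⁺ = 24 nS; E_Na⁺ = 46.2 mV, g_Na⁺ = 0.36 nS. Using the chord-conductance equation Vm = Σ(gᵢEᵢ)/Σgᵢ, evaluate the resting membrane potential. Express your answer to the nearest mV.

-68 mV

Σ gᵢEᵢ = 11·(-48.0) + 24·(-79.2) + 0.36·(46.2) = -2412.17
Σ gᵢ = 11 + 24 + 0.36 = 35.36
Vm = -2412.17 / 35.36 = -68.22 mV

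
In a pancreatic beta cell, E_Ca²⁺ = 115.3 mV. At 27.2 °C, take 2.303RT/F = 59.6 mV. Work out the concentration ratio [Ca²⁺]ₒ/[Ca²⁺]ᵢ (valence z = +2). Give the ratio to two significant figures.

log₁₀([out]/[in]) = E·z/(59.6) = 115.3 × 2 / 59.6 = 3.8691
[out]/[in] = 10^(3.8691) = 7398

7400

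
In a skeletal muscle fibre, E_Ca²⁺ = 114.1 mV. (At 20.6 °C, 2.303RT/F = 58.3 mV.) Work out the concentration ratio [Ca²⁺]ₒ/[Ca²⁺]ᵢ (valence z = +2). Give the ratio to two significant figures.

8200

log₁₀([out]/[in]) = E·z/(58.3) = 114.1 × 2 / 58.3 = 3.9142
[out]/[in] = 10^(3.9142) = 8208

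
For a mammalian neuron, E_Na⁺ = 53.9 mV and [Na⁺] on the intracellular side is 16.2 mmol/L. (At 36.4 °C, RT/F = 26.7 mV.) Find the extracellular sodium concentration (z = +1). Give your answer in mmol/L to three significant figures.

122 mmol/L

Nernst: E = (26.7/1) · ln([out]/[in]), so ln([out]/[in]) = 53.9 × 1 / 26.7 = 2.0187.
[out]/[in] = e^(2.0187) = 7.529.
[out] = 7.529 × 16.2 = 122 mmol/L.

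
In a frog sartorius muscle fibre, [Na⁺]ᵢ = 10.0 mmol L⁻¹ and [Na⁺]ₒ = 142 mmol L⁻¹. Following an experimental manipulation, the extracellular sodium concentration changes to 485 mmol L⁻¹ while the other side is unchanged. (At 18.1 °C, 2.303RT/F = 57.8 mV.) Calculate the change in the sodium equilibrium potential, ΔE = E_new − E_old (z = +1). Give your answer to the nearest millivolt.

31 mV

E_old = (57.8/1)·log₁₀(142/10.0) = 66.60 mV
E_new = (57.8/1)·log₁₀(485/10.0) = 97.44 mV
ΔE = 97.44 − (66.60) = 30.83 mV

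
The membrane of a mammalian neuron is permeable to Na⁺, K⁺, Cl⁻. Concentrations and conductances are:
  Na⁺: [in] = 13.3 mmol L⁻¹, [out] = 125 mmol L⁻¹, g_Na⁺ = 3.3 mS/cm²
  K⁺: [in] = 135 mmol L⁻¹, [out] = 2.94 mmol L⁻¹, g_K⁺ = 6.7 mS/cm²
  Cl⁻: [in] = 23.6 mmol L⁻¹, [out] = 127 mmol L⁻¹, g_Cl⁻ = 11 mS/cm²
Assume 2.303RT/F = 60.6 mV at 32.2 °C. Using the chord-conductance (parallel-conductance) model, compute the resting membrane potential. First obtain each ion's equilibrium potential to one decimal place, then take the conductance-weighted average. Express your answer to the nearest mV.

-46 mV

E_Na⁺ = (60.6/1)·log₁₀(125/13.3) = 59.0 mV
E_K⁺ = (60.6/1)·log₁₀(2.94/135) = -100.7 mV
E_Cl⁻ = (60.6/-1)·log₁₀(127/23.6) = -44.3 mV
Vm = (Σ gᵢEᵢ)/(Σ gᵢ) = (3.3·59.0 + 6.7·-100.7 + 11·-44.3) / (3.3 + 6.7 + 11)
= -967.29 / 21 = -46.06 mV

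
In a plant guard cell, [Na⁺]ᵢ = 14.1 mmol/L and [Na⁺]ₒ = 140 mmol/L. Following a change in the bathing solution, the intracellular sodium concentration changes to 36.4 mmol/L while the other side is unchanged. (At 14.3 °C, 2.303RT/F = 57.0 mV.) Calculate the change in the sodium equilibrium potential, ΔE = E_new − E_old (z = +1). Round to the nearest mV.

-23 mV

E_old = (57.0/1)·log₁₀(140/14.1) = 56.82 mV
E_new = (57.0/1)·log₁₀(140/36.4) = 33.35 mV
ΔE = 33.35 − (56.82) = -23.48 mV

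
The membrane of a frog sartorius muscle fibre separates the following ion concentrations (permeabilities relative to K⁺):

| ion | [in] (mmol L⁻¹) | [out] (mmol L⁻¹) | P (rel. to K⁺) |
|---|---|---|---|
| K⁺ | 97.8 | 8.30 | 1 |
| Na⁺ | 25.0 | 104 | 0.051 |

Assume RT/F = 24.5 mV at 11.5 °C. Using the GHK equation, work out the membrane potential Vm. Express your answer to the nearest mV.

Vm = 24.5 · ln[(Σ P·[cation]ₒ + Σ P·[anion]ᵢ) / (Σ P·[cation]ᵢ + Σ P·[anion]ₒ)]
Numerator = 1×8.30 + 0.051×104 = 13.6
Denominator = 1×97.8 + 0.051×25.0 = 99.08
Vm = 24.5 · ln(0.13731) = 24.5 × (-1.9855) = -48.65 mV

-49 mV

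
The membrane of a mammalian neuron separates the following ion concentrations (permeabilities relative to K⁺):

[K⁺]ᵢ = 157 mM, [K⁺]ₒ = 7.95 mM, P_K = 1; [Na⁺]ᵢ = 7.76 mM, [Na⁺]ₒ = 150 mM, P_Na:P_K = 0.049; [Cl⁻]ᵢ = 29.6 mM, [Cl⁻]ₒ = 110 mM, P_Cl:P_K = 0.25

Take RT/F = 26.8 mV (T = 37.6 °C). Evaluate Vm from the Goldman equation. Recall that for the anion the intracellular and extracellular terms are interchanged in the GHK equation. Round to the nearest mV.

-56 mV

Vm = 26.8 · ln[(Σ P·[cation]ₒ + Σ P·[anion]ᵢ) / (Σ P·[cation]ᵢ + Σ P·[anion]ₒ)]
Numerator = 1×7.95 + 0.049×150 + 0.25×29.6 = 22.7
Denominator = 1×157 + 0.049×7.76 + 0.25×110 = 184.9
Vm = 26.8 · ln(0.12278) = 26.8 × (-2.0973) = -56.21 mV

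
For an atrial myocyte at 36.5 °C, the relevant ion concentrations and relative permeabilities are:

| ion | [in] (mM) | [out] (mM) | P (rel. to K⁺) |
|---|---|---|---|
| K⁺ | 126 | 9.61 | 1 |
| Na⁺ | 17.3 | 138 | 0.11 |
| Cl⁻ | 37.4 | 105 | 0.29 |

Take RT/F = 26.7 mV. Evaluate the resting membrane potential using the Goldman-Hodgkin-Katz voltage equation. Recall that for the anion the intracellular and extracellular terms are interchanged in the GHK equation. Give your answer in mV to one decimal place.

-39.8 mV

Vm = 26.7 · ln[(Σ P·[cation]ₒ + Σ P·[anion]ᵢ) / (Σ P·[cation]ᵢ + Σ P·[anion]ₒ)]
Numerator = 1×9.61 + 0.11×138 + 0.29×37.4 = 35.64
Denominator = 1×126 + 0.11×17.3 + 0.29×105 = 158.4
Vm = 26.7 · ln(0.22504) = 26.7 × (-1.4915) = -39.82 mV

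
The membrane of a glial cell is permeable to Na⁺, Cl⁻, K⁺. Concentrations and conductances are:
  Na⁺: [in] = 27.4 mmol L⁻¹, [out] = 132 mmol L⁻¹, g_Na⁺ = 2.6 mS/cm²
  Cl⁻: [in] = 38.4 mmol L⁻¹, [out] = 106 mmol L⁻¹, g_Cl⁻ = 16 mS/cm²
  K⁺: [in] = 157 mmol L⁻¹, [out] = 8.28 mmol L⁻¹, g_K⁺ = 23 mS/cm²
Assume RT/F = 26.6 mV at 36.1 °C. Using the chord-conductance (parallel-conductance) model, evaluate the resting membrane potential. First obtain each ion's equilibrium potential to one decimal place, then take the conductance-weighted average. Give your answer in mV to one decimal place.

E_Na⁺ = (26.6/1)·ln(132/27.4) = 41.8 mV
E_Cl⁻ = (26.6/-1)·ln(106/38.4) = -27.0 mV
E_K⁺ = (26.6/1)·ln(8.28/157) = -78.3 mV
Vm = (Σ gᵢEᵢ)/(Σ gᵢ) = (2.6·41.8 + 16·-27.0 + 23·-78.3) / (2.6 + 16 + 23)
= -2124.22 / 41.6 = -51.06 mV

-51.1 mV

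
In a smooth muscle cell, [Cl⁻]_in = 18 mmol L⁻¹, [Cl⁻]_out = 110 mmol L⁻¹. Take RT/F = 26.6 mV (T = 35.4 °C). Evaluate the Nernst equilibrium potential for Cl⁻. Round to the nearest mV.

-48 mV

E = (26.6/z) · ln([Cl⁻]_out/[Cl⁻]_in) with z = -1.
For an anion, dividing by z = -1 reverses the sign.
= (26.6/-1) · ln(110/18) = -26.60 · ln(6.111)
= -26.60 · (1.8101) = -48.15 mV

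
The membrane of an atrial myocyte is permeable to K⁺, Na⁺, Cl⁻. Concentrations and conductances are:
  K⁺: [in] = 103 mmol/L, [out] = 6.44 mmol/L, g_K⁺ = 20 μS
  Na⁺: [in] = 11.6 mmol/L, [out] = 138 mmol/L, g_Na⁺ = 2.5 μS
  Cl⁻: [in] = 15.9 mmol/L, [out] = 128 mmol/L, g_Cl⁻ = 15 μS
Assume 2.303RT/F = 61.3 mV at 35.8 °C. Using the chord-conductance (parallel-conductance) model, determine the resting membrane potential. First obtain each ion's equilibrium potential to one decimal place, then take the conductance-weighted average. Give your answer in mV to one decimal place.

-57.2 mV

E_K⁺ = (61.3/1)·log₁₀(6.44/103) = -73.8 mV
E_Na⁺ = (61.3/1)·log₁₀(138/11.6) = 65.9 mV
E_Cl⁻ = (61.3/-1)·log₁₀(128/15.9) = -55.5 mV
Vm = (Σ gᵢEᵢ)/(Σ gᵢ) = (20·-73.8 + 2.5·65.9 + 15·-55.5) / (20 + 2.5 + 15)
= -2143.75 / 37.5 = -57.17 mV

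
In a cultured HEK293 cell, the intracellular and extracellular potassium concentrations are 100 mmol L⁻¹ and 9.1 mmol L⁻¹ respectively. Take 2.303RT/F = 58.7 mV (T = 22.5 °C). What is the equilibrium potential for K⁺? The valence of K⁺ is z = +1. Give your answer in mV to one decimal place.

E = (58.7/z) · log₁₀([K⁺]_out/[K⁺]_in) with z = +1.
= (58.7/1) · log₁₀(9.1/100) = 58.70 · log₁₀(0.091)
= 58.70 · (-1.0410) = -61.10 mV

-61.1 mV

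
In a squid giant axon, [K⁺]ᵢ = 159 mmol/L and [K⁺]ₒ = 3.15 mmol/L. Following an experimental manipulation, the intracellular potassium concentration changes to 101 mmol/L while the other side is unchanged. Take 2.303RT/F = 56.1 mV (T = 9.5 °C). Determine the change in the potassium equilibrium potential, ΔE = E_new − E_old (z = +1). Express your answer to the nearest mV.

E_old = (56.1/1)·log₁₀(3.15/159) = -95.54 mV
E_new = (56.1/1)·log₁₀(3.15/101) = -84.49 mV
ΔE = -84.49 − (-95.54) = 11.06 mV

11 mV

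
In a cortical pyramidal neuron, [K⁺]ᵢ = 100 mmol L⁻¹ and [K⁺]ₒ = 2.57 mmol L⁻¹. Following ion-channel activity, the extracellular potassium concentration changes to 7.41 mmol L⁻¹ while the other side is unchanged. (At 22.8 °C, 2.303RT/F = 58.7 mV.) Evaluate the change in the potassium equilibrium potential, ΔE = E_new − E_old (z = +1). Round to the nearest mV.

27 mV

E_old = (58.7/1)·log₁₀(2.57/100) = -93.34 mV
E_new = (58.7/1)·log₁₀(7.41/100) = -66.34 mV
ΔE = -66.34 − (-93.34) = 27.00 mV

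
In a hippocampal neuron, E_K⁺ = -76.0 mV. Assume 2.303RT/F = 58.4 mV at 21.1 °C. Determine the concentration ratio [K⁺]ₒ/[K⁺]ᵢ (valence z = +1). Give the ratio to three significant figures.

log₁₀([out]/[in]) = E·z/(58.4) = -76.0 × 1 / 58.4 = -1.3014
[out]/[in] = 10^(-1.3014) = 0.04996

0.0500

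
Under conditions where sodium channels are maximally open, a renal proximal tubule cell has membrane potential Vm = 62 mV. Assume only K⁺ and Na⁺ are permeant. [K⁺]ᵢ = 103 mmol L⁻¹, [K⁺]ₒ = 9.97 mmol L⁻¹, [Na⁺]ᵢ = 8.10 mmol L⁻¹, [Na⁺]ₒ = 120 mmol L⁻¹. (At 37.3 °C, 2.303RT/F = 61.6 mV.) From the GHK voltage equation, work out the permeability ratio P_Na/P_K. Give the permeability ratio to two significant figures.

27

Let α = P_Na/P_K. GHK: Vm = 61.6·log₁₀[(Kₒ + α·Naₒ)/(Kᵢ + α·Naᵢ)].
10^(Vm/61.6) = 10^(62.0/61.6) = 10.151
So 10.151·(Kᵢ + α·Naᵢ) = Kₒ + α·Naₒ → α = (10.151·103.0 − 9.97) / (120.0 − 10.151·8.1)
α = (1046 − 9.97) / (120.0 − 82.22) = 1036/37.78 = 27.41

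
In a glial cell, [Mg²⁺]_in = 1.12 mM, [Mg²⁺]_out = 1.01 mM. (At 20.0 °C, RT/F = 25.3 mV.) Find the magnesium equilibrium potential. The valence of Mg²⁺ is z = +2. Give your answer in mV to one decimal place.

-1.3 mV

E = (25.3/z) · ln([Mg²⁺]_out/[Mg²⁺]_in) with z = +2.
= (25.3/2) · ln(1.01/1.12) = 12.65 · ln(0.9018)
= 12.65 · (-0.1034) = -1.31 mV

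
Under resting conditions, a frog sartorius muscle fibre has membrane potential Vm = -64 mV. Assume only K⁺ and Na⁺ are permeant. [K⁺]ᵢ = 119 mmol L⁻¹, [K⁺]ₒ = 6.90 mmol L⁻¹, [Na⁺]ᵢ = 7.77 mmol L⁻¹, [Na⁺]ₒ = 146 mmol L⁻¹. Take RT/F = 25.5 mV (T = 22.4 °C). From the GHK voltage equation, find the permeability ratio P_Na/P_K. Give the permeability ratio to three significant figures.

0.0191

Let α = P_Na/P_K. GHK: Vm = 25.5·ln[(Kₒ + α·Naₒ)/(Kᵢ + α·Naᵢ)].
e^(Vm/25.5) = e^(-64.0/25.5) = 0.081284
So 0.081284·(Kᵢ + α·Naᵢ) = Kₒ + α·Naₒ → α = (0.081284·119.0 − 6.9) / (146.0 − 0.081284·7.77)
α = (9.673 − 6.9) / (146.0 − 0.6316) = 2.773/145.4 = 0.01907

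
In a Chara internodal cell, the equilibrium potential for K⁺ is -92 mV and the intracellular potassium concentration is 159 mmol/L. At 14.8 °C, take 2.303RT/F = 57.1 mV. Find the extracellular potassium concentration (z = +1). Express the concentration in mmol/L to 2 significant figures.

3.9 mmol/L

Nernst: E = (57.1/1) · log₁₀([out]/[in]), so log₁₀([out]/[in]) = -92.0 × 1 / 57.1 = -1.6112.
[out]/[in] = 10^(-1.6112) = 0.02448.
[out] = 0.02448 × 159 = 3.892 mmol/L.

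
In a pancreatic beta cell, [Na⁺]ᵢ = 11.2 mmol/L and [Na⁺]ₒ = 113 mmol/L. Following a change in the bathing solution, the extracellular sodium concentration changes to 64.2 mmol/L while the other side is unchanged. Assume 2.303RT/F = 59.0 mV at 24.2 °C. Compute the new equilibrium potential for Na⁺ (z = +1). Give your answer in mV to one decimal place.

After the shift: [Na⁺]_out = 64.2, [Na⁺]_in = 11.2 mmol/L.
E_new = (59.0/1)·log₁₀(64.2/11.2) = 59.00 · (0.7583) = 44.74 mV

44.7 mV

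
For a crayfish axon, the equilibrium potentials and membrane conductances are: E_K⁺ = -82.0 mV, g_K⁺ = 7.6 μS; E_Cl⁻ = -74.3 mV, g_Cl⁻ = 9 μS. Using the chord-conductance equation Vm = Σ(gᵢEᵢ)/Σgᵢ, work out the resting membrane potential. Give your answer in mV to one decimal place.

Σ gᵢEᵢ = 7.6·(-82.0) + 9·(-74.3) = -1291.90
Σ gᵢ = 7.6 + 9 = 16.6
Vm = -1291.90 / 16.6 = -77.83 mV

-77.8 mV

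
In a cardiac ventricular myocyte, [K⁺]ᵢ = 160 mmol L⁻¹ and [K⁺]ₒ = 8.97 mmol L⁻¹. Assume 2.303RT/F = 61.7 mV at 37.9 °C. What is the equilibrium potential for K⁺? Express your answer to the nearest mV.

E = (61.7/z) · log₁₀([K⁺]_out/[K⁺]_in) with z = +1.
= (61.7/1) · log₁₀(8.97/160) = 61.70 · log₁₀(0.05606)
= 61.70 · (-1.2513) = -77.21 mV

-77 mV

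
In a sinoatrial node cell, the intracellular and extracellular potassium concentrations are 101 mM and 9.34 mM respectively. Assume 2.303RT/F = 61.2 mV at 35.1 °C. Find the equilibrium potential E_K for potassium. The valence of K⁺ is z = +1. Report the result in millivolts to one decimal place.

-63.3 mV

E = (61.2/z) · log₁₀([K⁺]_out/[K⁺]_in) with z = +1.
= (61.2/1) · log₁₀(9.34/101) = 61.20 · log₁₀(0.09248)
= 61.20 · (-1.0340) = -63.28 mV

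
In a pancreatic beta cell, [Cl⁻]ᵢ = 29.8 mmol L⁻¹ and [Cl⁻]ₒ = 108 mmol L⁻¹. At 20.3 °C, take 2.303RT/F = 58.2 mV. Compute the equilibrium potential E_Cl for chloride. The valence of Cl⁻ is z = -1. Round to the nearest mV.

E = (58.2/z) · log₁₀([Cl⁻]_out/[Cl⁻]_in) with z = -1.
For an anion, dividing by z = -1 reverses the sign.
= (58.2/-1) · log₁₀(108/29.8) = -58.20 · log₁₀(3.624)
= -58.20 · (0.5592) = -32.55 mV

-33 mV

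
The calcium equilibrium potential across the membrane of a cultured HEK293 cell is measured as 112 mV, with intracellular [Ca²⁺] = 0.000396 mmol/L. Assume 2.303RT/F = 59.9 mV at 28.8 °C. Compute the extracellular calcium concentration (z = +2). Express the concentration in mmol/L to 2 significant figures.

2.2 mmol/L

Nernst: E = (59.9/2) · log₁₀([out]/[in]), so log₁₀([out]/[in]) = 112.0 × 2 / 59.9 = 3.7396.
[out]/[in] = 10^(3.7396) = 5490.
[out] = 5490 × 0.000396 = 2.174 mmol/L.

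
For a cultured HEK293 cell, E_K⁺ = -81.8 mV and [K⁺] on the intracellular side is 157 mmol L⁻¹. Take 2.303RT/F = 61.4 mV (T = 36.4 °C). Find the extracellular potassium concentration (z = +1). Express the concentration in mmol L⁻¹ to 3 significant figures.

Nernst: E = (61.4/1) · log₁₀([out]/[in]), so log₁₀([out]/[in]) = -81.8 × 1 / 61.4 = -1.3322.
[out]/[in] = 10^(-1.3322) = 0.04653.
[out] = 0.04653 × 157 = 7.306 mmol L⁻¹.

7.31 mmol L⁻¹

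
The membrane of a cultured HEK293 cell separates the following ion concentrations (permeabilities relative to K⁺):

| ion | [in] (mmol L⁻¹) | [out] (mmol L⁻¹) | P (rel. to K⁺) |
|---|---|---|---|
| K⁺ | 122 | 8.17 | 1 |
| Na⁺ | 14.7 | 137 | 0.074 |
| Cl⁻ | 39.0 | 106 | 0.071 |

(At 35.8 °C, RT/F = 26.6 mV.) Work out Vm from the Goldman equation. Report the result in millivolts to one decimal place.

Vm = 26.6 · ln[(Σ P·[cation]ₒ + Σ P·[anion]ᵢ) / (Σ P·[cation]ᵢ + Σ P·[anion]ₒ)]
Numerator = 1×8.17 + 0.074×137 + 0.071×39.0 = 21.08
Denominator = 1×122 + 0.074×14.7 + 0.071×106 = 130.6
Vm = 26.6 · ln(0.16137) = 26.6 × (-1.8241) = -48.52 mV

-48.5 mV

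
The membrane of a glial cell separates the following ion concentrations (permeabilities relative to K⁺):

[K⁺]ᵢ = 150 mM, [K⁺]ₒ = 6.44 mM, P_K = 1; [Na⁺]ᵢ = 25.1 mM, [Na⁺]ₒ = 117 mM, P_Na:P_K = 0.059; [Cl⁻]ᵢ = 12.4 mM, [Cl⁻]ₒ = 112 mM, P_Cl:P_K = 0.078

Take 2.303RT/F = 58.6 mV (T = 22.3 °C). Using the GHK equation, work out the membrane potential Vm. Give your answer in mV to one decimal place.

Vm = 58.6 · log₁₀[(Σ P·[cation]ₒ + Σ P·[anion]ᵢ) / (Σ P·[cation]ᵢ + Σ P·[anion]ₒ)]
Numerator = 1×6.44 + 0.059×117 + 0.078×12.4 = 14.31
Denominator = 1×150 + 0.059×25.1 + 0.078×112 = 160.2
Vm = 58.6 · log₁₀(0.089318) = 58.6 × (-1.0491) = -61.48 mV

-61.5 mV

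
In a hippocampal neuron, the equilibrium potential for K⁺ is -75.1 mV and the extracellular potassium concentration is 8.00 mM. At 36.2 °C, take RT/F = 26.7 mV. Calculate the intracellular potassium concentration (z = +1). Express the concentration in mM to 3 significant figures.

Nernst: E = (26.7/1) · ln([out]/[in]), so ln([out]/[in]) = -75.1 × 1 / 26.7 = -2.8127.
[out]/[in] = e^(-2.8127) = 0.06004.
[in] = 8.00 / 0.06004 = 133.2 mM.

133 mM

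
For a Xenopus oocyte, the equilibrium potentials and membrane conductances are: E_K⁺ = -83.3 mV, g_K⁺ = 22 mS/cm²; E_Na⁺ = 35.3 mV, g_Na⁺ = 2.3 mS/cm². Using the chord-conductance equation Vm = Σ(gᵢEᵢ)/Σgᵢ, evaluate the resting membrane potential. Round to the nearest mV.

Σ gᵢEᵢ = 22·(-83.3) + 2.3·(35.3) = -1751.41
Σ gᵢ = 22 + 2.3 = 24.3
Vm = -1751.41 / 24.3 = -72.07 mV

-72 mV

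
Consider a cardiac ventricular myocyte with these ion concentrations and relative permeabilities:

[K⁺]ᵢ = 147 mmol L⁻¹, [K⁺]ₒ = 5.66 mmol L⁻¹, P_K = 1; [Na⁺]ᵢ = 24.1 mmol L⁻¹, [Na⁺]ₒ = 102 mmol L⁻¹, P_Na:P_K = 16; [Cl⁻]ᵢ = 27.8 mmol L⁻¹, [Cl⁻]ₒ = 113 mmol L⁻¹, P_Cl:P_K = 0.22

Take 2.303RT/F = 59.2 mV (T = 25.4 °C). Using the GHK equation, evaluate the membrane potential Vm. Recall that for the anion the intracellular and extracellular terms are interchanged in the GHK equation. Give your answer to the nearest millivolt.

28 mV

Vm = 59.2 · log₁₀[(Σ P·[cation]ₒ + Σ P·[anion]ᵢ) / (Σ P·[cation]ᵢ + Σ P·[anion]ₒ)]
Numerator = 1×5.66 + 16×102 + 0.22×27.8 = 1644
Denominator = 1×147 + 16×24.1 + 0.22×113 = 557.5
Vm = 59.2 · log₁₀(2.9487) = 59.2 × (0.4696) = 27.80 mV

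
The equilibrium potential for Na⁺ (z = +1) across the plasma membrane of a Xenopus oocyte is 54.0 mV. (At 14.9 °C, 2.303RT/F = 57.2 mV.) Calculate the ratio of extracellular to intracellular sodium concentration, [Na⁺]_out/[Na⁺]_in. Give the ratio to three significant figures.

8.79

log₁₀([out]/[in]) = E·z/(57.2) = 54.0 × 1 / 57.2 = 0.9441
[out]/[in] = 10^(0.9441) = 8.791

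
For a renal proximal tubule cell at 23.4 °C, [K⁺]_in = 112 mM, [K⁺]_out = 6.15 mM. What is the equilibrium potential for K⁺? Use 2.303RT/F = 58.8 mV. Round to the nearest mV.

E = (58.8/z) · log₁₀([K⁺]_out/[K⁺]_in) with z = +1.
= (58.8/1) · log₁₀(6.15/112) = 58.80 · log₁₀(0.05491)
= 58.80 · (-1.2603) = -74.11 mV

-74 mV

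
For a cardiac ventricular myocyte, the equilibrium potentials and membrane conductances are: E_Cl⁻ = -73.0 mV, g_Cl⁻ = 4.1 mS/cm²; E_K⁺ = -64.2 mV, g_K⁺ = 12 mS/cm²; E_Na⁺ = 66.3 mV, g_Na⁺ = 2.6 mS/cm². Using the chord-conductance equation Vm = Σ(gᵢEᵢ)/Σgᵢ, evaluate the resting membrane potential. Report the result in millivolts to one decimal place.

-48.0 mV

Σ gᵢEᵢ = 4.1·(-73.0) + 12·(-64.2) + 2.6·(66.3) = -897.32
Σ gᵢ = 4.1 + 12 + 2.6 = 18.7
Vm = -897.32 / 18.7 = -47.99 mV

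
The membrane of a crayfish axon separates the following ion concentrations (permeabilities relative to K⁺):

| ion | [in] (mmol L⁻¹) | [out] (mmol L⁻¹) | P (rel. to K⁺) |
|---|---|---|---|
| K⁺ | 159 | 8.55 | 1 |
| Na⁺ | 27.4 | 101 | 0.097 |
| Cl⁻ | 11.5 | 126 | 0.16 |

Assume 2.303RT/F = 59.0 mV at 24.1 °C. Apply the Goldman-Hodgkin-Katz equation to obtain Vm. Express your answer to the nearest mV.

Vm = 59.0 · log₁₀[(Σ P·[cation]ₒ + Σ P·[anion]ᵢ) / (Σ P·[cation]ᵢ + Σ P·[anion]ₒ)]
Numerator = 1×8.55 + 0.097×101 + 0.16×11.5 = 20.19
Denominator = 1×159 + 0.097×27.4 + 0.16×126 = 181.8
Vm = 59.0 · log₁₀(0.11103) = 59.0 × (-0.9546) = -56.32 mV

-56 mV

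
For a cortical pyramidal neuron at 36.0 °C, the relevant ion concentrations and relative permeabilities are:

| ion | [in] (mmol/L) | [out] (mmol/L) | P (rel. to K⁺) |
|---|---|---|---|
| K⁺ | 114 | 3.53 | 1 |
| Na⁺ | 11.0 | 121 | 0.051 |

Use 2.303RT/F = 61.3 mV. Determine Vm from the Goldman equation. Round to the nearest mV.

Vm = 61.3 · log₁₀[(Σ P·[cation]ₒ + Σ P·[anion]ᵢ) / (Σ P·[cation]ᵢ + Σ P·[anion]ₒ)]
Numerator = 1×3.53 + 0.051×121 = 9.701
Denominator = 1×114 + 0.051×11.0 = 114.6
Vm = 61.3 · log₁₀(0.08468) = 61.3 × (-1.0722) = -65.73 mV

-66 mV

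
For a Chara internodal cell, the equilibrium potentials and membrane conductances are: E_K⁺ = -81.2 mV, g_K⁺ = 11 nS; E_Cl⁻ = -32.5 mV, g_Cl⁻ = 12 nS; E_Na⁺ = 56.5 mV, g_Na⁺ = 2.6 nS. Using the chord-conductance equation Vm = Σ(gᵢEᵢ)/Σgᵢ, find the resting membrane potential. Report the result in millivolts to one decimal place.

Σ gᵢEᵢ = 11·(-81.2) + 12·(-32.5) + 2.6·(56.5) = -1136.30
Σ gᵢ = 11 + 12 + 2.6 = 25.6
Vm = -1136.30 / 25.6 = -44.39 mV

-44.4 mV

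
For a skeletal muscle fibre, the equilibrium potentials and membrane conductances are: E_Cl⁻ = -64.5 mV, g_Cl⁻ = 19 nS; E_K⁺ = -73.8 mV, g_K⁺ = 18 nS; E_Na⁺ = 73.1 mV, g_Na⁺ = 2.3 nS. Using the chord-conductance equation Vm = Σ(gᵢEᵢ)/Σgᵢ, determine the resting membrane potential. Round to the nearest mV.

Σ gᵢEᵢ = 19·(-64.5) + 18·(-73.8) + 2.3·(73.1) = -2385.77
Σ gᵢ = 19 + 18 + 2.3 = 39.3
Vm = -2385.77 / 39.3 = -60.71 mV

-61 mV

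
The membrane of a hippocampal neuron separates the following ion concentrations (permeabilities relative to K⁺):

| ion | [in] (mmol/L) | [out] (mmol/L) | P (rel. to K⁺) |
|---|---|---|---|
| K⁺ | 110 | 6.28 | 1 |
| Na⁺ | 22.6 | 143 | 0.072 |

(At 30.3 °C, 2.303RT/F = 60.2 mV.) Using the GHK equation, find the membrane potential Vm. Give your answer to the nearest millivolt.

-50 mV

Vm = 60.2 · log₁₀[(Σ P·[cation]ₒ + Σ P·[anion]ᵢ) / (Σ P·[cation]ᵢ + Σ P·[anion]ₒ)]
Numerator = 1×6.28 + 0.072×143 = 16.58
Denominator = 1×110 + 0.072×22.6 = 111.6
Vm = 60.2 · log₁₀(0.14849) = 60.2 × (-0.8283) = -49.86 mV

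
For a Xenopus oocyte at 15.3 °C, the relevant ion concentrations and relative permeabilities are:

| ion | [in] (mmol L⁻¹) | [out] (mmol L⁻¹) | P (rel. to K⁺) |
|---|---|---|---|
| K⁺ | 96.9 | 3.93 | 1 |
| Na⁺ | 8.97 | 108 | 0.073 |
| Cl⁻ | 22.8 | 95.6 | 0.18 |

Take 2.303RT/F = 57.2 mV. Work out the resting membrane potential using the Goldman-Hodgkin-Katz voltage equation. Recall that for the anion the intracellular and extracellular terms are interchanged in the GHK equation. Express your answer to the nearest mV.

-49 mV

Vm = 57.2 · log₁₀[(Σ P·[cation]ₒ + Σ P·[anion]ᵢ) / (Σ P·[cation]ᵢ + Σ P·[anion]ₒ)]
Numerator = 1×3.93 + 0.073×108 + 0.18×22.8 = 15.92
Denominator = 1×96.9 + 0.073×8.97 + 0.18×95.6 = 114.8
Vm = 57.2 · log₁₀(0.1387) = 57.2 × (-0.8579) = -49.07 mV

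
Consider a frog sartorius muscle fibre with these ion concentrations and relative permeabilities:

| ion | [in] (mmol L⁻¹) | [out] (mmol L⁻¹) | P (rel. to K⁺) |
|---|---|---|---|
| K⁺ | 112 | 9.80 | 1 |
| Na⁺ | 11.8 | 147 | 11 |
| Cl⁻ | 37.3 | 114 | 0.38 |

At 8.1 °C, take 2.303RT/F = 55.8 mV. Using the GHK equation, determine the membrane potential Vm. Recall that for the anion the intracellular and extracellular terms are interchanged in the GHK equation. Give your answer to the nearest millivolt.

Vm = 55.8 · log₁₀[(Σ P·[cation]ₒ + Σ P·[anion]ᵢ) / (Σ P·[cation]ᵢ + Σ P·[anion]ₒ)]
Numerator = 1×9.80 + 11×147 + 0.38×37.3 = 1641
Denominator = 1×112 + 11×11.8 + 0.38×114 = 285.1
Vm = 55.8 · log₁₀(5.7554) = 55.8 × (0.7601) = 42.41 mV

42 mV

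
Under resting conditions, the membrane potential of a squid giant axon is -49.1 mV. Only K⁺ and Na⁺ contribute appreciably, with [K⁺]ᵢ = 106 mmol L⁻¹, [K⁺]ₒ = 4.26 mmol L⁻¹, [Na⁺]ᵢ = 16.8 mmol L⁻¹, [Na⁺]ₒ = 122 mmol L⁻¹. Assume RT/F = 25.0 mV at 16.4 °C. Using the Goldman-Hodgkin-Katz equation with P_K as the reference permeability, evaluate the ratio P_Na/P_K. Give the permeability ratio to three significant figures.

0.0887

Let α = P_Na/P_K. GHK: Vm = 25.0·ln[(Kₒ + α·Naₒ)/(Kᵢ + α·Naᵢ)].
e^(Vm/25.0) = e^(-49.1/25.0) = 0.1403
So 0.1403·(Kᵢ + α·Naᵢ) = Kₒ + α·Naₒ → α = (0.1403·106.0 − 4.26) / (122.0 − 0.1403·16.8)
α = (14.87 − 4.26) / (122.0 − 2.357) = 10.61/119.6 = 0.08869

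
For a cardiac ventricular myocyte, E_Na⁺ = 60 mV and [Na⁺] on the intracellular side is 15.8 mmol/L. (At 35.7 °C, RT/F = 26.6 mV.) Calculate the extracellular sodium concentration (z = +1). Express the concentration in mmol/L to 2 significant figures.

Nernst: E = (26.6/1) · ln([out]/[in]), so ln([out]/[in]) = 60.0 × 1 / 26.6 = 2.2556.
[out]/[in] = e^(2.2556) = 9.541.
[out] = 9.541 × 15.8 = 150.8 mmol/L.

150 mmol/L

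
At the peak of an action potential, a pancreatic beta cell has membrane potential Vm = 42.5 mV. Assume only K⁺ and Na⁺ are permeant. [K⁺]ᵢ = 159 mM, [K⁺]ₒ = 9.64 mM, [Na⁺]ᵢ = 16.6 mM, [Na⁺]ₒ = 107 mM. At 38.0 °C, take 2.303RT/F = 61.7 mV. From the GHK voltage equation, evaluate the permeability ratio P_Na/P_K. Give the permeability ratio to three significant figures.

Let α = P_Na/P_K. GHK: Vm = 61.7·log₁₀[(Kₒ + α·Naₒ)/(Kᵢ + α·Naᵢ)].
10^(Vm/61.7) = 10^(42.5/61.7) = 4.8845
So 4.8845·(Kᵢ + α·Naᵢ) = Kₒ + α·Naₒ → α = (4.8845·159.0 − 9.64) / (107.0 − 4.8845·16.6)
α = (776.6 − 9.64) / (107.0 − 81.08) = 767/25.92 = 29.59

29.6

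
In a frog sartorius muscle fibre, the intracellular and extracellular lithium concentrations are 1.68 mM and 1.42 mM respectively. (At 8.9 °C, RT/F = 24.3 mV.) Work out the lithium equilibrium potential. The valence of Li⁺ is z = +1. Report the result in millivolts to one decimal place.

E = (24.3/z) · ln([Li⁺]_out/[Li⁺]_in) with z = +1.
= (24.3/1) · ln(1.42/1.68) = 24.30 · ln(0.8452)
= 24.30 · (-0.1681) = -4.09 mV

-4.1 mV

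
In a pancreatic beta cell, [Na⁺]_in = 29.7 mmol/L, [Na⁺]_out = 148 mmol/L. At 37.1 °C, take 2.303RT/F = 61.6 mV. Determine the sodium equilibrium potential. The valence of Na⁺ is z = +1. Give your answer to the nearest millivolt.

43 mV

E = (61.6/z) · log₁₀([Na⁺]_out/[Na⁺]_in) with z = +1.
= (61.6/1) · log₁₀(148/29.7) = 61.60 · log₁₀(4.983)
= 61.60 · (0.6975) = 42.97 mV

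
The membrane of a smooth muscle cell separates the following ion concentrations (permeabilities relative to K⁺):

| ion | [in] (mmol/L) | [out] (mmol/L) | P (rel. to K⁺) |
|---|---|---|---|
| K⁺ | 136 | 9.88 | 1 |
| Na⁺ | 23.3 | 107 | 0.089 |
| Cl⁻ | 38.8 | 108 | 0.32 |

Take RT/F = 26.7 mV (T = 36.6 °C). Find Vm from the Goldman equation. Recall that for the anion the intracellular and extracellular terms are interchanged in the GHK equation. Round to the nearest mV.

-45 mV

Vm = 26.7 · ln[(Σ P·[cation]ₒ + Σ P·[anion]ᵢ) / (Σ P·[cation]ᵢ + Σ P·[anion]ₒ)]
Numerator = 1×9.88 + 0.089×107 + 0.32×38.8 = 31.82
Denominator = 1×136 + 0.089×23.3 + 0.32×108 = 172.6
Vm = 26.7 · ln(0.18432) = 26.7 × (-1.6911) = -45.15 mV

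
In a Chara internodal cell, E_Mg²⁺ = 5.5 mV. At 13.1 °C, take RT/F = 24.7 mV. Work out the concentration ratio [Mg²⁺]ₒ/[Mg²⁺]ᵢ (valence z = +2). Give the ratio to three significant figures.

1.56

ln([out]/[in]) = E·z/(24.7) = 5.5 × 2 / 24.7 = 0.4453
[out]/[in] = e^(0.4453) = 1.561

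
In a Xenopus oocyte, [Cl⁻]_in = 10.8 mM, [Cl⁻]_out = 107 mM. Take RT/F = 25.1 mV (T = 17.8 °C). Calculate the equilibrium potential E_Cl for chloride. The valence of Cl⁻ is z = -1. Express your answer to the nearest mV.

E = (25.1/z) · ln([Cl⁻]_out/[Cl⁻]_in) with z = -1.
For an anion, dividing by z = -1 reverses the sign.
= (25.1/-1) · ln(107/10.8) = -25.10 · ln(9.907)
= -25.10 · (2.2933) = -57.56 mV

-58 mV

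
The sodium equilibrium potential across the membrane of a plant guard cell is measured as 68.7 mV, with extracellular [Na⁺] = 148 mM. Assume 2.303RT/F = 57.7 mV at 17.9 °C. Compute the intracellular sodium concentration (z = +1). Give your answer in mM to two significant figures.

Nernst: E = (57.7/1) · log₁₀([out]/[in]), so log₁₀([out]/[in]) = 68.7 × 1 / 57.7 = 1.1906.
[out]/[in] = 10^(1.1906) = 15.51.
[in] = 148 / 15.51 = 9.542 mM.

9.5 mM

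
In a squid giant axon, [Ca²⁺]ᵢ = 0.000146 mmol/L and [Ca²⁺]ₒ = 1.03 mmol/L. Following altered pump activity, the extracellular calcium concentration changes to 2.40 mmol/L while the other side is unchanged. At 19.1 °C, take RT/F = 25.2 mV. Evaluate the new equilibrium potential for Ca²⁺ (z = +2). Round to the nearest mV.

After the shift: [Ca²⁺]_out = 2.40, [Ca²⁺]_in = 0.000146 mmol/L.
E_new = (25.2/2)·ln(2.40/0.000146) = 12.60 · (9.7074) = 122.31 mV

122 mV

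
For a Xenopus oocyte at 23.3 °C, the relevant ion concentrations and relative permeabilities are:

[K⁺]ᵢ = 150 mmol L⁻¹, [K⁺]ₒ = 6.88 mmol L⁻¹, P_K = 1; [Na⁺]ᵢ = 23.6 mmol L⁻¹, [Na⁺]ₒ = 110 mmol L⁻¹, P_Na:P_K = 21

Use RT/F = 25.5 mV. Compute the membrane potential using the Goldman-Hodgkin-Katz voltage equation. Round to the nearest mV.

Vm = 25.5 · ln[(Σ P·[cation]ₒ + Σ P·[anion]ᵢ) / (Σ P·[cation]ᵢ + Σ P·[anion]ₒ)]
Numerator = 1×6.88 + 21×110 = 2317
Denominator = 1×150 + 21×23.6 = 645.6
Vm = 25.5 · ln(3.5887) = 25.5 × (1.2778) = 32.58 mV

33 mV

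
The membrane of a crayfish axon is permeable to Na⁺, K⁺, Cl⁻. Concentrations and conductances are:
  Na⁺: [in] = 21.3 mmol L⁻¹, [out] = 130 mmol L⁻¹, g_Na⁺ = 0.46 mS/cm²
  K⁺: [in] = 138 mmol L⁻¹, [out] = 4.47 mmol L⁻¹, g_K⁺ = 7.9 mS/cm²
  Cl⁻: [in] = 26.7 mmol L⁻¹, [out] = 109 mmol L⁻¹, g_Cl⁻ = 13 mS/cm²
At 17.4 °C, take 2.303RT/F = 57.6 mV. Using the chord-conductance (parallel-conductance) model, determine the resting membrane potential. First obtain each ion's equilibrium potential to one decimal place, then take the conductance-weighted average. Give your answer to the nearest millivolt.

E_Na⁺ = (57.6/1)·log₁₀(130/21.3) = 45.2 mV
E_K⁺ = (57.6/1)·log₁₀(4.47/138) = -85.8 mV
E_Cl⁻ = (57.6/-1)·log₁₀(109/26.7) = -35.2 mV
Vm = (Σ gᵢEᵢ)/(Σ gᵢ) = (0.46·45.2 + 7.9·-85.8 + 13·-35.2) / (0.46 + 7.9 + 13)
= -1114.63 / 21.36 = -52.18 mV

-52 mV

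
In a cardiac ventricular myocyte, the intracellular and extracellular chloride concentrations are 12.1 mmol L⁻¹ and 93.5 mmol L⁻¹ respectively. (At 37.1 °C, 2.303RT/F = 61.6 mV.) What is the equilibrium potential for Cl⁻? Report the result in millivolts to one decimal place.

E = (61.6/z) · log₁₀([Cl⁻]_out/[Cl⁻]_in) with z = -1.
For an anion, dividing by z = -1 reverses the sign.
= (61.6/-1) · log₁₀(93.5/12.1) = -61.60 · log₁₀(7.727)
= -61.60 · (0.8880) = -54.70 mV

-54.7 mV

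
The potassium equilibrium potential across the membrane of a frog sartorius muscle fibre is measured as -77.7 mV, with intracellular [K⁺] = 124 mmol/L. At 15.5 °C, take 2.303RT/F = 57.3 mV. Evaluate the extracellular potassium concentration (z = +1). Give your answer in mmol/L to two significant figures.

5.5 mmol/L

Nernst: E = (57.3/1) · log₁₀([out]/[in]), so log₁₀([out]/[in]) = -77.7 × 1 / 57.3 = -1.3560.
[out]/[in] = 10^(-1.3560) = 0.04405.
[out] = 0.04405 × 124 = 5.463 mmol/L.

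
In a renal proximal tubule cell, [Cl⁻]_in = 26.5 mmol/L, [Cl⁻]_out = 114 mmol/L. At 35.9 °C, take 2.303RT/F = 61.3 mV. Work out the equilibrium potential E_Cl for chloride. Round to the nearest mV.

-39 mV

E = (61.3/z) · log₁₀([Cl⁻]_out/[Cl⁻]_in) with z = -1.
For an anion, dividing by z = -1 reverses the sign.
= (61.3/-1) · log₁₀(114/26.5) = -61.30 · log₁₀(4.302)
= -61.30 · (0.6337) = -38.84 mV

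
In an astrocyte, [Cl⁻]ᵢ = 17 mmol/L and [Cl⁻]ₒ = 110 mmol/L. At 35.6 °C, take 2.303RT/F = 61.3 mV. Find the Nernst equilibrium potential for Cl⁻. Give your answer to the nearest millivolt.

-50 mV

E = (61.3/z) · log₁₀([Cl⁻]_out/[Cl⁻]_in) with z = -1.
For an anion, dividing by z = -1 reverses the sign.
= (61.3/-1) · log₁₀(110/17) = -61.30 · log₁₀(6.471)
= -61.30 · (0.8109) = -49.71 mV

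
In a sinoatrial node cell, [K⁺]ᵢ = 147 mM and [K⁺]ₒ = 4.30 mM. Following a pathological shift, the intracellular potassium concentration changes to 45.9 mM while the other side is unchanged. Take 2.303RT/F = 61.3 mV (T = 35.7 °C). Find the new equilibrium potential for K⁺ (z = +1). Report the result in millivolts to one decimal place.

-63.0 mV

After the shift: [K⁺]_out = 4.30, [K⁺]_in = 45.9 mM.
E_new = (61.3/1)·log₁₀(4.30/45.9) = 61.30 · (-1.0283) = -63.04 mV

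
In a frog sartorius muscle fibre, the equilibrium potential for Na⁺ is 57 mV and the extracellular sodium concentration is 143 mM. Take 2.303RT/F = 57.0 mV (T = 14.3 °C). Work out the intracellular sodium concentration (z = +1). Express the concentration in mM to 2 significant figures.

14 mM

Nernst: E = (57.0/1) · log₁₀([out]/[in]), so log₁₀([out]/[in]) = 57.0 × 1 / 57.0 = 1.0000.
[out]/[in] = 10^(1.0000) = 10.
[in] = 143 / 10 = 14.3 mM.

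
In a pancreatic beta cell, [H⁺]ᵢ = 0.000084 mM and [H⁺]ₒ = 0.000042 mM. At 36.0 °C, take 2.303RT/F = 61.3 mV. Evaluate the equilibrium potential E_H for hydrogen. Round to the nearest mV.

-18 mV

E = (61.3/z) · log₁₀([H⁺]_out/[H⁺]_in) with z = +1.
= (61.3/1) · log₁₀(0.000042/0.000084) = 61.30 · log₁₀(0.5)
= 61.30 · (-0.3010) = -18.45 mV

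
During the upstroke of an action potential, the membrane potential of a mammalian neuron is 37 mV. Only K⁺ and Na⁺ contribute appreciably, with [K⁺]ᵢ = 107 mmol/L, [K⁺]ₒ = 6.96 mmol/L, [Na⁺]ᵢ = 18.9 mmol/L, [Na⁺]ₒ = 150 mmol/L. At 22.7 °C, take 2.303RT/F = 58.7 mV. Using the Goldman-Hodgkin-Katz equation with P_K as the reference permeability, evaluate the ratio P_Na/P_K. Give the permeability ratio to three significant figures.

Let α = P_Na/P_K. GHK: Vm = 58.7·log₁₀[(Kₒ + α·Naₒ)/(Kᵢ + α·Naᵢ)].
10^(Vm/58.7) = 10^(37.0/58.7) = 4.269
So 4.269·(Kᵢ + α·Naᵢ) = Kₒ + α·Naₒ → α = (4.269·107.0 − 6.96) / (150.0 − 4.269·18.9)
α = (456.8 − 6.96) / (150.0 − 80.68) = 449.8/69.32 = 6.489

6.49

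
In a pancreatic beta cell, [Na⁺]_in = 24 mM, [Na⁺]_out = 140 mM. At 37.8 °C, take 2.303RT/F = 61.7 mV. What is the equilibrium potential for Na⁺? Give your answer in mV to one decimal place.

47.3 mV

E = (61.7/z) · log₁₀([Na⁺]_out/[Na⁺]_in) with z = +1.
= (61.7/1) · log₁₀(140/24) = 61.70 · log₁₀(5.833)
= 61.70 · (0.7659) = 47.26 mV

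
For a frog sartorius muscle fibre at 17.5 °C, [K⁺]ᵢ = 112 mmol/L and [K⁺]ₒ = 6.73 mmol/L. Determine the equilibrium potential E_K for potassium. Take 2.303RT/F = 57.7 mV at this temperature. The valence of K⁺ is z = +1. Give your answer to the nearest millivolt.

E = (57.7/z) · log₁₀([K⁺]_out/[K⁺]_in) with z = +1.
= (57.7/1) · log₁₀(6.73/112) = 57.70 · log₁₀(0.06009)
= 57.70 · (-1.2212) = -70.46 mV

-70 mV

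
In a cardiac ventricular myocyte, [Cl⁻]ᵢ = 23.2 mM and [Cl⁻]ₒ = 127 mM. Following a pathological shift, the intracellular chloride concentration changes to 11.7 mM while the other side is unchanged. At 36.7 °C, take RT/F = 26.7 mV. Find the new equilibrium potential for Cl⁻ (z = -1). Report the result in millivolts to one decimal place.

After the shift: [Cl⁻]_out = 127, [Cl⁻]_in = 11.7 mM.
E_new = (26.7/-1)·ln(127/11.7) = -26.70 · (2.3846) = -63.67 mV

-63.7 mV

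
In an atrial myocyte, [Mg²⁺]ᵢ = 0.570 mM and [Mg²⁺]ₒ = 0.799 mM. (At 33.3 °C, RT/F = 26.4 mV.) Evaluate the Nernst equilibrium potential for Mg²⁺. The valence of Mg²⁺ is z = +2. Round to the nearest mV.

4 mV

E = (26.4/z) · ln([Mg²⁺]_out/[Mg²⁺]_in) with z = +2.
= (26.4/2) · ln(0.799/0.570) = 13.20 · ln(1.402)
= 13.20 · (0.3377) = 4.46 mV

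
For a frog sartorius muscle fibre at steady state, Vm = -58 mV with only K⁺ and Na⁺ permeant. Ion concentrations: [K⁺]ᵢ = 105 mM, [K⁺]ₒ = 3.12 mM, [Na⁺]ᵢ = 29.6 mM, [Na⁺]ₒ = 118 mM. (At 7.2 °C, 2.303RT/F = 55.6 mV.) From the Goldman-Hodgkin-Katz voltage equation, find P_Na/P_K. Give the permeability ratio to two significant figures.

Let α = P_Na/P_K. GHK: Vm = 55.6·log₁₀[(Kₒ + α·Naₒ)/(Kᵢ + α·Naᵢ)].
10^(Vm/55.6) = 10^(-58.0/55.6) = 0.090539
So 0.090539·(Kᵢ + α·Naᵢ) = Kₒ + α·Naₒ → α = (0.090539·105.0 − 3.12) / (118.0 − 0.090539·29.6)
α = (9.507 − 3.12) / (118.0 − 2.68) = 6.387/115.3 = 0.05538

0.055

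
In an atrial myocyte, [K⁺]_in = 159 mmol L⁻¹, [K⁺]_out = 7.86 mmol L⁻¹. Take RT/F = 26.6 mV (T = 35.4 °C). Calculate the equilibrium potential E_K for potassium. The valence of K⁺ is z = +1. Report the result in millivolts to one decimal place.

E = (26.6/z) · ln([K⁺]_out/[K⁺]_in) with z = +1.
= (26.6/1) · ln(7.86/159) = 26.60 · ln(0.04943)
= 26.60 · (-3.0071) = -79.99 mV

-80.0 mV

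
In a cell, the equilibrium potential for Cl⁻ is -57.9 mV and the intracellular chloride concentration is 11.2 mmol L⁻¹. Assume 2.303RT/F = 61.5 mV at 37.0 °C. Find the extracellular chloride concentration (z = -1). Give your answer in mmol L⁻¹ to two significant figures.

98 mmol L⁻¹

Nernst: E = (61.5/-1) · log₁₀([out]/[in]), so log₁₀([out]/[in]) = -57.9 × -1 / 61.5 = 0.9415.
[out]/[in] = 10^(0.9415) = 8.739.
[out] = 8.739 × 11.2 = 97.88 mmol L⁻¹.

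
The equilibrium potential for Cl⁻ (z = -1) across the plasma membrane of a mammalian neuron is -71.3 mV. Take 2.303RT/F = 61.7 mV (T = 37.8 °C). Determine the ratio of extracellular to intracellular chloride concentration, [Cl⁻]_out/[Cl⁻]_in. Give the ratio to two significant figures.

14

log₁₀([out]/[in]) = E·z/(61.7) = -71.3 × -1 / 61.7 = 1.1556
[out]/[in] = 10^(1.1556) = 14.31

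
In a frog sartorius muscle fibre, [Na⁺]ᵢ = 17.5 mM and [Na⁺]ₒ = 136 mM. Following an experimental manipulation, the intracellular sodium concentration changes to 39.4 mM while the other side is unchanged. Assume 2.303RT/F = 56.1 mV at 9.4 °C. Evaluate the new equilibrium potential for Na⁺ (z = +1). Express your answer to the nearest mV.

After the shift: [Na⁺]_out = 136, [Na⁺]_in = 39.4 mM.
E_new = (56.1/1)·log₁₀(136/39.4) = 56.10 · (0.5380) = 30.18 mV

30 mV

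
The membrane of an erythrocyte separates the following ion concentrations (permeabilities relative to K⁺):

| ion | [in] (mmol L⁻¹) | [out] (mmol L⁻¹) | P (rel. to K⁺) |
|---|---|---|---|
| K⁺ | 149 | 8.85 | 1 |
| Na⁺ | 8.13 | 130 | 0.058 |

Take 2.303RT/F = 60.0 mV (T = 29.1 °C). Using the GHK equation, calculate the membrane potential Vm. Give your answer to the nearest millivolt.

-58 mV

Vm = 60.0 · log₁₀[(Σ P·[cation]ₒ + Σ P·[anion]ᵢ) / (Σ P·[cation]ᵢ + Σ P·[anion]ₒ)]
Numerator = 1×8.85 + 0.058×130 = 16.39
Denominator = 1×149 + 0.058×8.13 = 149.5
Vm = 60.0 · log₁₀(0.10965) = 60.0 × (-0.9600) = -57.60 mV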